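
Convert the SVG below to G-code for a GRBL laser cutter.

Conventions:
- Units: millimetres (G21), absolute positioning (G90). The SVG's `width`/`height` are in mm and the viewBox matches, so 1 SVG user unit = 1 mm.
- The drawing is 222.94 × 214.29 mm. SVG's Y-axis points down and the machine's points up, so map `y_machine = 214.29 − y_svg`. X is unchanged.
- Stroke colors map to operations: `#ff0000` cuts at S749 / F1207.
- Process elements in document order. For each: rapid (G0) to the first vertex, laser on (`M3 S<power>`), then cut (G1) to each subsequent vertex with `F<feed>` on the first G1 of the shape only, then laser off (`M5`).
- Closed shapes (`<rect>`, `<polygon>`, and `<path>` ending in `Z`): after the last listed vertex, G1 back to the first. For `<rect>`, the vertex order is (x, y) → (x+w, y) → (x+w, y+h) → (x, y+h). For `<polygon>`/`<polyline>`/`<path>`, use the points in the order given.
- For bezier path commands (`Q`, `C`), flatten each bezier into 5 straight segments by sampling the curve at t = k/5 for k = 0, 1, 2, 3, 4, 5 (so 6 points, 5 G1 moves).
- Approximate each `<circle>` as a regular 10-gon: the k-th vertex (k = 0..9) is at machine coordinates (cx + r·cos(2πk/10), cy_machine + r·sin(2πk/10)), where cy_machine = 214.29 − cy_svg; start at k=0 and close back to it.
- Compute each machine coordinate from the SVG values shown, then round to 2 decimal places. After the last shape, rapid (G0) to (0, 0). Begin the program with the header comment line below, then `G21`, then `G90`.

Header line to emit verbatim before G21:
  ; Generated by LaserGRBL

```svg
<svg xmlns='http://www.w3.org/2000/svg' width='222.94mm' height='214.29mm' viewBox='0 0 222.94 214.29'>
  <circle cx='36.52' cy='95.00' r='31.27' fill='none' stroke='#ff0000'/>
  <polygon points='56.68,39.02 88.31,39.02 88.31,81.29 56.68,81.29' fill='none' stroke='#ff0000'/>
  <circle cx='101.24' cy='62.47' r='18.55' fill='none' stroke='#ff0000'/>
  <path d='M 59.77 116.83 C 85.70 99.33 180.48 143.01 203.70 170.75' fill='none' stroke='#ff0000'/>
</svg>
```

Since the viewBox matches the mm dimensions, user units are millimetres directly. The only transform is the Y-flip y_m = 214.29 − y_svg.

Shape 1 is a circle drawn with `<circle>`. Its stroke #ff0000 means cut at S749, F1207. After flipping Y the toolpath is (67.79,119.29) → (61.82,137.67) → (46.18,149.03) → (26.86,149.03) → (11.22,137.67) → (5.25,119.29) → (11.22,100.91) → (26.86,89.55) → (46.18,89.55) → (61.82,100.91) → (67.79,119.29), returning to the start.

Shape 2 is a rectangle drawn with `<polygon>`. Its stroke #ff0000 means cut at S749, F1207. After flipping Y the toolpath is (56.68,175.27) → (88.31,175.27) → (88.31,133.00) → (56.68,133.00) → (56.68,175.27), returning to the start.

Shape 3 is a circle drawn with `<circle>`. Its stroke #ff0000 means cut at S749, F1207. After flipping Y the toolpath is (119.79,151.82) → (116.25,162.72) → (106.97,169.46) → (95.51,169.46) → (86.23,162.72) → (82.69,151.82) → (86.23,140.92) → (95.51,134.18) → (106.97,134.18) → (116.25,140.92) → (119.79,151.82), returning to the start.

Shape 4 is a cubic bezier drawn with `<path>`. Its stroke #ff0000 means cut at S749, F1207. After flipping Y the toolpath is (59.77,97.46) → (82.47,101.24) → (114.95,94.03) → (150.47,79.54) → (182.30,61.48) → (203.70,43.54).

; Generated by LaserGRBL
G21
G90
G0 X67.79 Y119.29
M3 S749
G1 X61.82 Y137.67 F1207
G1 X46.18 Y149.03
G1 X26.86 Y149.03
G1 X11.22 Y137.67
G1 X5.25 Y119.29
G1 X11.22 Y100.91
G1 X26.86 Y89.55
G1 X46.18 Y89.55
G1 X61.82 Y100.91
G1 X67.79 Y119.29
M5
G0 X56.68 Y175.27
M3 S749
G1 X88.31 Y175.27 F1207
G1 X88.31 Y133.00
G1 X56.68 Y133.00
G1 X56.68 Y175.27
M5
G0 X119.79 Y151.82
M3 S749
G1 X116.25 Y162.72 F1207
G1 X106.97 Y169.46
G1 X95.51 Y169.46
G1 X86.23 Y162.72
G1 X82.69 Y151.82
G1 X86.23 Y140.92
G1 X95.51 Y134.18
G1 X106.97 Y134.18
G1 X116.25 Y140.92
G1 X119.79 Y151.82
M5
G0 X59.77 Y97.46
M3 S749
G1 X82.47 Y101.24 F1207
G1 X114.95 Y94.03
G1 X150.47 Y79.54
G1 X182.30 Y61.48
G1 X203.70 Y43.54
M5
G0 X0.00 Y0.00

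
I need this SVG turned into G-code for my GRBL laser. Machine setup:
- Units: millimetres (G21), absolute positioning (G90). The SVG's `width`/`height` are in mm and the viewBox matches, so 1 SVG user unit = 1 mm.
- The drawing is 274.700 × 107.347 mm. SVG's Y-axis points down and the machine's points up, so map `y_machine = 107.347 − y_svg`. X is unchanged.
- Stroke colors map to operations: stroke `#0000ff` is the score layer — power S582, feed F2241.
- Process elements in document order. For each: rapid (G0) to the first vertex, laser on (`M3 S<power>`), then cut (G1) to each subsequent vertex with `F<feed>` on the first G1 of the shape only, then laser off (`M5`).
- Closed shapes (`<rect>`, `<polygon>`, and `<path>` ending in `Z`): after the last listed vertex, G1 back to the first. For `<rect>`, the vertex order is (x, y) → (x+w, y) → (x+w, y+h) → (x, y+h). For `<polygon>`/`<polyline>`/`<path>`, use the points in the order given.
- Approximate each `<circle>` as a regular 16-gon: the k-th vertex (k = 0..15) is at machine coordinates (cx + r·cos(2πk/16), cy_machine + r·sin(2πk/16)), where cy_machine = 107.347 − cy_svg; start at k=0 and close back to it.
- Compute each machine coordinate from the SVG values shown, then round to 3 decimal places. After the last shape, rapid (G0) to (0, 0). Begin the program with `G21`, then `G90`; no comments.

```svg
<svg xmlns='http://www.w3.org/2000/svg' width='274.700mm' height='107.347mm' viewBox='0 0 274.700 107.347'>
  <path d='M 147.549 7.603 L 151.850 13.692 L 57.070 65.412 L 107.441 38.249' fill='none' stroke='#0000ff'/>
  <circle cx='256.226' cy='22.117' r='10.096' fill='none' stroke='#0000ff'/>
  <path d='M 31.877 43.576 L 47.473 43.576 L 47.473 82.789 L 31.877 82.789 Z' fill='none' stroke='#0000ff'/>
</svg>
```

1 u = 1 mm; y_m = 107.347 − y.

[1] `<path>` open polyline, #0000ff→score S582 F2241: (147.549,99.744) → (151.850,93.655) → (57.070,41.935) → (107.441,69.098)

[2] `<circle>` circle, #0000ff→score S582 F2241: (266.322,85.230) → (265.553,89.094) → (263.365,92.369) → (260.090,94.557) → (256.226,95.326) → (252.362,94.557) → (249.087,92.369) → (246.899,89.094) → (246.130,85.230) → (246.899,81.366) → (249.087,78.091) → (252.362,75.903) → (256.226,75.134) → (260.090,75.903) → (263.365,78.091) → (265.553,81.366) → (266.322,85.230) (closed)

[3] `<path>` rectangle, #0000ff→score S582 F2241: (31.877,63.771) → (47.473,63.771) → (47.473,24.558) → (31.877,24.558) → (31.877,63.771) (closed)

G21
G90
G0 X147.549 Y99.744
M3 S582
G1 X151.850 Y93.655 F2241
G1 X57.070 Y41.935
G1 X107.441 Y69.098
M5
G0 X266.322 Y85.230
M3 S582
G1 X265.553 Y89.094 F2241
G1 X263.365 Y92.369
G1 X260.090 Y94.557
G1 X256.226 Y95.326
G1 X252.362 Y94.557
G1 X249.087 Y92.369
G1 X246.899 Y89.094
G1 X246.130 Y85.230
G1 X246.899 Y81.366
G1 X249.087 Y78.091
G1 X252.362 Y75.903
G1 X256.226 Y75.134
G1 X260.090 Y75.903
G1 X263.365 Y78.091
G1 X265.553 Y81.366
G1 X266.322 Y85.230
M5
G0 X31.877 Y63.771
M3 S582
G1 X47.473 Y63.771 F2241
G1 X47.473 Y24.558
G1 X31.877 Y24.558
G1 X31.877 Y63.771
M5
G0 X0.000 Y0.000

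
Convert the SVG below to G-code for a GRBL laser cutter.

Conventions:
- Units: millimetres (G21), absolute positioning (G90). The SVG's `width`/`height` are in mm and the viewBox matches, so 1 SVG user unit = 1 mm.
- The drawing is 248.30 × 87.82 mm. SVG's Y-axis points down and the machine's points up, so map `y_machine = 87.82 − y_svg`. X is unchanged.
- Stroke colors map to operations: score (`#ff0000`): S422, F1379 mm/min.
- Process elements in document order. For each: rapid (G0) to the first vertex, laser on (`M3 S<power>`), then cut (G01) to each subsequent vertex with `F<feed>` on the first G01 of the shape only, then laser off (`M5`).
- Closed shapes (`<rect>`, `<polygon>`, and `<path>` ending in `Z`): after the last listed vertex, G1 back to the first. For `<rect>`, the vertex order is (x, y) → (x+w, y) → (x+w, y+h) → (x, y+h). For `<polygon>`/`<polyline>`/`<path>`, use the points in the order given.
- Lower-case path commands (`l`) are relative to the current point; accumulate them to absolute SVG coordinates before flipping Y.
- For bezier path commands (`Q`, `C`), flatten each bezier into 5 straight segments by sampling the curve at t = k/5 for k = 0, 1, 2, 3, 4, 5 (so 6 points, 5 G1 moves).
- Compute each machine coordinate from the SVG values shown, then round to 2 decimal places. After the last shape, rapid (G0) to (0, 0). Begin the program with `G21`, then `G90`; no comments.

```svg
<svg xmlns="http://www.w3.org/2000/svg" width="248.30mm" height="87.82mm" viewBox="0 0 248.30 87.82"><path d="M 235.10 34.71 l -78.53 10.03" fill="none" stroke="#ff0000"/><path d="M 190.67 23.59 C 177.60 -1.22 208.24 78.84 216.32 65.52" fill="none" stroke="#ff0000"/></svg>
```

1 u = 1 mm; y_m = 87.82 − y.

[1] `<path>` line segment, #ff0000→score S422 F1379: (235.10,53.11) → (156.57,43.08)

[2] `<path>` cubic bezier, #ff0000→score S422 F1379: (190.67,64.23) → (187.54,68.12) → (191.73,56.35) → (200.04,38.45) → (209.29,23.93) → (216.32,22.30)

G21
G90
G0 X235.10 Y53.11
M3 S422
G01 X156.57 Y43.08 F1379
M5
G0 X190.67 Y64.23
M3 S422
G01 X187.54 Y68.12 F1379
G01 X191.73 Y56.35
G01 X200.04 Y38.45
G01 X209.29 Y23.93
G01 X216.32 Y22.30
M5
G0 X0.00 Y0.00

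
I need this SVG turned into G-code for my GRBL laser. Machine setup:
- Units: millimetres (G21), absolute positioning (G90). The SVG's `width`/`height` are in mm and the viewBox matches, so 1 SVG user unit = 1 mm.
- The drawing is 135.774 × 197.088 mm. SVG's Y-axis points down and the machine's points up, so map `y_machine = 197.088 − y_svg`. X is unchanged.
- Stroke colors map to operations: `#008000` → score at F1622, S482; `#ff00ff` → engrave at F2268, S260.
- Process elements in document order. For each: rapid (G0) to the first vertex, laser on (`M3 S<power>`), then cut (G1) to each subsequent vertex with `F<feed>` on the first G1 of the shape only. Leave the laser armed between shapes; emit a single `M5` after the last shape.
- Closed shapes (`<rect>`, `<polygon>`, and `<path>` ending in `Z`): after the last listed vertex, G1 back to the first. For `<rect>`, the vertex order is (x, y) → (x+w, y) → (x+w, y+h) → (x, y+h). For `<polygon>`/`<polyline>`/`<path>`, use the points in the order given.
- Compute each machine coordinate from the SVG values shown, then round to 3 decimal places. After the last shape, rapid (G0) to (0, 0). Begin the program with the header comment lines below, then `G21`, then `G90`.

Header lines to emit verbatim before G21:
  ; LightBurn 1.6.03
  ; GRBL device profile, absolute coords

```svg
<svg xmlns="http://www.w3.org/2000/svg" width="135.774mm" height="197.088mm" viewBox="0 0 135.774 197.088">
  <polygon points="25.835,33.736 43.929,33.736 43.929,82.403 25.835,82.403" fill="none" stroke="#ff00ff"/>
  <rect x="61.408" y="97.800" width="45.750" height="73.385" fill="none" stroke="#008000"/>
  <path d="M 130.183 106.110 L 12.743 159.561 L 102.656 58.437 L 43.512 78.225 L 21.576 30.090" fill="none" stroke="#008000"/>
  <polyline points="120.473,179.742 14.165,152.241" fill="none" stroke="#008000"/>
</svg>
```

1 u = 1 mm; y_m = 197.088 − y.

[1] `<polygon>` rectangle, #ff00ff→engrave S260 F2268: (25.835,163.352) → (43.929,163.352) → (43.929,114.685) → (25.835,114.685) → (25.835,163.352) (closed)

[2] `<rect>` rectangle, #008000→score S482 F1622: (61.408,99.288) → (107.158,99.288) → (107.158,25.903) → (61.408,25.903) → (61.408,99.288) (closed)

[3] `<path>` open polyline, #008000→score S482 F1622: (130.183,90.978) → (12.743,37.527) → (102.656,138.651) → (43.512,118.863) → (21.576,166.998)

[4] `<polyline>` line segment, #008000→score S482 F1622: (120.473,17.346) → (14.165,44.847)

; LightBurn 1.6.03
; GRBL device profile, absolute coords
G21
G90
G0 X25.835 Y163.352
M3 S260
G1 X43.929 Y163.352 F2268
G1 X43.929 Y114.685
G1 X25.835 Y114.685
G1 X25.835 Y163.352
G0 X61.408 Y99.288
M3 S482
G1 X107.158 Y99.288 F1622
G1 X107.158 Y25.903
G1 X61.408 Y25.903
G1 X61.408 Y99.288
G0 X130.183 Y90.978
M3 S482
G1 X12.743 Y37.527 F1622
G1 X102.656 Y138.651
G1 X43.512 Y118.863
G1 X21.576 Y166.998
G0 X120.473 Y17.346
M3 S482
G1 X14.165 Y44.847 F1622
M5
G0 X0.000 Y0.000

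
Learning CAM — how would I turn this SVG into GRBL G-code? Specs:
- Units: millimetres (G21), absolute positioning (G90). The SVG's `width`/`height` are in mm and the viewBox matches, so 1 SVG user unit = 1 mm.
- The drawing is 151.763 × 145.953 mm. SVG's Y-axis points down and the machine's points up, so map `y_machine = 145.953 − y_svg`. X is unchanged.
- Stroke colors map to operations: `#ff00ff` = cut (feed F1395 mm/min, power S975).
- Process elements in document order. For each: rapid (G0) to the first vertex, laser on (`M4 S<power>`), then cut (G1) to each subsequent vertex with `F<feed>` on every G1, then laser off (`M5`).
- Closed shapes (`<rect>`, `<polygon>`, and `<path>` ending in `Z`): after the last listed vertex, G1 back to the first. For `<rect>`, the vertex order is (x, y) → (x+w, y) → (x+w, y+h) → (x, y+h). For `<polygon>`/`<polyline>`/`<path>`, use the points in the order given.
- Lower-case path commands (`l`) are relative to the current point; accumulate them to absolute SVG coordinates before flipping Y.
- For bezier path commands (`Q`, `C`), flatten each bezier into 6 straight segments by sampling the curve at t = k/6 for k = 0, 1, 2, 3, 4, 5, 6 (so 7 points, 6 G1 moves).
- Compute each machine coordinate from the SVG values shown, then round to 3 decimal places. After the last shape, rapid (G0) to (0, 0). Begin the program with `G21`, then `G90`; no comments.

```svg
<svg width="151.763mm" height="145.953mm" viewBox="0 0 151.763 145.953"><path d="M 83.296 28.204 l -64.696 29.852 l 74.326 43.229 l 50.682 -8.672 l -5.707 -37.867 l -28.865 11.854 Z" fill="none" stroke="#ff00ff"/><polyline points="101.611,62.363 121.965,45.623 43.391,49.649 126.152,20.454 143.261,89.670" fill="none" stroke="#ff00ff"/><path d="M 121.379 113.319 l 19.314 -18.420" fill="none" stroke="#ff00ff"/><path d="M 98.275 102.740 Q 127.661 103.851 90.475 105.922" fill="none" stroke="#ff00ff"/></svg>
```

G21
G90
G0 X83.296 Y117.749
M4 S975
G1 X18.600 Y87.897 F1395
G1 X92.926 Y44.668 F1395
G1 X143.608 Y53.340 F1395
G1 X137.901 Y91.207 F1395
G1 X109.036 Y79.353 F1395
G1 X83.296 Y117.749 F1395
M5
G0 X101.611 Y83.590
M4 S975
G1 X121.965 Y100.330 F1395
G1 X43.391 Y96.304 F1395
G1 X126.152 Y125.499 F1395
G1 X143.261 Y56.283 F1395
M5
G0 X121.379 Y32.634
M4 S975
G1 X140.693 Y51.054 F1395
M5
G0 X98.275 Y43.213
M4 S975
G1 X106.221 Y42.816 F1395
G1 X110.469 Y42.366 F1395
G1 X111.018 Y41.862 F1395
G1 X107.869 Y41.305 F1395
G1 X101.021 Y40.695 F1395
G1 X90.475 Y40.031 F1395
M5
G0 X0.000 Y0.000

viewBox `0 0 151.763 145.953` with mm width/height → 1 unit = 1 mm. Flip: y_m = 145.953 − y_svg.

**Shape 1** — `<path>` closed polygon, stroke `#ff00ff` → cut (S975, F1395). Machine vertices: (83.296,117.749) → (18.600,87.897) → (92.926,44.668) → (143.608,53.340) → (137.901,91.207) → (109.036,79.353) → (83.296,117.749). Closed: final G1 returns to the first vertex.

**Shape 2** — `<polyline>` open polyline, stroke `#ff00ff` → cut (S975, F1395). Machine vertices: (101.611,83.590) → (121.965,100.330) → (43.391,96.304) → (126.152,125.499) → (143.261,56.283). Open path.

**Shape 3** — `<path>` line segment, stroke `#ff00ff` → cut (S975, F1395). Machine vertices: (121.379,32.634) → (140.693,51.054). Open path.

**Shape 4** — `<path>` quadratic bezier, stroke `#ff00ff` → cut (S975, F1395). Control points (SVG): P0=(98.275,102.740), P1=(127.661,103.851), P2=(90.475,105.922); sampled at t=k/6. Machine vertices: (98.275,43.213) → (106.221,42.816) → (110.469,42.366) → (111.018,41.862) → (107.869,41.305) → (101.021,40.695) → (90.475,40.031). Open path.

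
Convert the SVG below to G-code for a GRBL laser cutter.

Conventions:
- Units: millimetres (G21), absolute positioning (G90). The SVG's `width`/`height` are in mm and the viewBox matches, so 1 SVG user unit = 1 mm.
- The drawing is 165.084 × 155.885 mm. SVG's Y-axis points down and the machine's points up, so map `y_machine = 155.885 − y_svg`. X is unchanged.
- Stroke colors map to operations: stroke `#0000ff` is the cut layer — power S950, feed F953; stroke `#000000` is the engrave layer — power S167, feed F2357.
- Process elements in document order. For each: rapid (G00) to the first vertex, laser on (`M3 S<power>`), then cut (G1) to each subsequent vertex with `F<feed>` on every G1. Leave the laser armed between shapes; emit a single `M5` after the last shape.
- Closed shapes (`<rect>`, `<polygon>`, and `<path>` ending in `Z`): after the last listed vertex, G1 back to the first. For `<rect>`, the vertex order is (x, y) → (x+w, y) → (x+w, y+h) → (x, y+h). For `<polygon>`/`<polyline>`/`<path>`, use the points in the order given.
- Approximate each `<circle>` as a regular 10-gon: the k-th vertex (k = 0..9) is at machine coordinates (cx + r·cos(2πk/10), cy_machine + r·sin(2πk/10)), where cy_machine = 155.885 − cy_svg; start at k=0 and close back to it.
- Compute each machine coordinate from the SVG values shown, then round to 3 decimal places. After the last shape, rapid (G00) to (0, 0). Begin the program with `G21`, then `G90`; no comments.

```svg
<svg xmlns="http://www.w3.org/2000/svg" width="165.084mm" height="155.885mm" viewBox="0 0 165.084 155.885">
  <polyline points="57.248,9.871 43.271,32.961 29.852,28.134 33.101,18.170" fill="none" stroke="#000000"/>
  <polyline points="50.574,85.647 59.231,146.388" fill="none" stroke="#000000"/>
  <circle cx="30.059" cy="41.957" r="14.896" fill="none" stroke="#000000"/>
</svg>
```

viewBox `0 0 165.084 155.885` with mm width/height → 1 unit = 1 mm. Flip: y_m = 155.885 − y_svg.

**Shape 1** — `<polyline>` open polyline, stroke `#000000` → engrave (S167, F2357). Machine vertices: (57.248,146.014) → (43.271,122.924) → (29.852,127.751) → (33.101,137.715). Open path.

**Shape 2** — `<polyline>` line segment, stroke `#000000` → engrave (S167, F2357). Machine vertices: (50.574,70.238) → (59.231,9.497). Open path.

**Shape 3** — `<circle>` circle, stroke `#000000` → engrave (S167, F2357). Machine vertices: (44.955,113.928) → (42.110,122.684) → (34.662,128.095) → (25.456,128.095) → (18.008,122.684) → (15.163,113.928) → (18.008,105.172) → (25.456,99.761) → (34.662,99.761) → (42.110,105.172) → (44.955,113.928). Closed: final G1 returns to the first vertex.

G21
G90
G00 X57.248 Y146.014
M3 S167
G1 X43.271 Y122.924 F2357
G1 X29.852 Y127.751 F2357
G1 X33.101 Y137.715 F2357
G00 X50.574 Y70.238
M3 S167
G1 X59.231 Y9.497 F2357
G00 X44.955 Y113.928
M3 S167
G1 X42.110 Y122.684 F2357
G1 X34.662 Y128.095 F2357
G1 X25.456 Y128.095 F2357
G1 X18.008 Y122.684 F2357
G1 X15.163 Y113.928 F2357
G1 X18.008 Y105.172 F2357
G1 X25.456 Y99.761 F2357
G1 X34.662 Y99.761 F2357
G1 X42.110 Y105.172 F2357
G1 X44.955 Y113.928 F2357
M5
G00 X0.000 Y0.000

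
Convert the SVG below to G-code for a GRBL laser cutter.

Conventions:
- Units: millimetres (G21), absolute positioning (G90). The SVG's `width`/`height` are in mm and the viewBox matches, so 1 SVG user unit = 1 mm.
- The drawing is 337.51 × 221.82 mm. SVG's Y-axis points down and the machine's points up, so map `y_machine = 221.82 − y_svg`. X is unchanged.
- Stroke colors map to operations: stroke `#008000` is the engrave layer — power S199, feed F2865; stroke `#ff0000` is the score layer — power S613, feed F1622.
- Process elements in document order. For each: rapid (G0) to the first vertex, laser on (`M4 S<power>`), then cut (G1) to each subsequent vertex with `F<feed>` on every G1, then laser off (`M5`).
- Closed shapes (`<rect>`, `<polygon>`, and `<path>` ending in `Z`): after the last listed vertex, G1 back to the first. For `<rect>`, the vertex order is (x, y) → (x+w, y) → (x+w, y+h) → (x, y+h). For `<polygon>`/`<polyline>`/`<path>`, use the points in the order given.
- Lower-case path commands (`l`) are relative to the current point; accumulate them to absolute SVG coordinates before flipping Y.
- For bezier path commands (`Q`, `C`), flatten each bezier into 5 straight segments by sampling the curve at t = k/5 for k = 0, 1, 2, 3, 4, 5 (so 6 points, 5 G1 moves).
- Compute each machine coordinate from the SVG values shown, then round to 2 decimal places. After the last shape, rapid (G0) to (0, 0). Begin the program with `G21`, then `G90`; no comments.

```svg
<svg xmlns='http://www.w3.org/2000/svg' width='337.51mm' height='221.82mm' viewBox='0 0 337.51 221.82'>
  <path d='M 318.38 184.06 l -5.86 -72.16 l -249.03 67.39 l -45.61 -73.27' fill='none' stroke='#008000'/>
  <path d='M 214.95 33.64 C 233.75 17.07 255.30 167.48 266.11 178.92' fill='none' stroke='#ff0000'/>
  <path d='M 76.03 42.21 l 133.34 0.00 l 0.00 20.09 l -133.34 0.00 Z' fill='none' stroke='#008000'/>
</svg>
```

G21
G90
G0 X318.38 Y37.76
M4 S199
G1 X312.52 Y109.92 F2865
G1 X63.49 Y42.53 F2865
G1 X17.88 Y115.80 F2865
M5
G0 X214.95 Y188.18
M4 S613
G1 X226.45 Y180.53 F1622
G1 X237.97 Y147.49 F1622
G1 X248.85 Y103.75 F1622
G1 X258.44 Y63.99 F1622
G1 X266.11 Y42.90 F1622
M5
G0 X76.03 Y179.61
M4 S199
G1 X209.37 Y179.61 F2865
G1 X209.37 Y159.52 F2865
G1 X76.03 Y159.52 F2865
G1 X76.03 Y179.61 F2865
M5
G0 X0.00 Y0.00

Since the viewBox matches the mm dimensions, user units are millimetres directly. The only transform is the Y-flip y_m = 221.82 − y_svg.

Shape 1 is a open polyline drawn with `<path>`. Its stroke #008000 means engrave at S199, F2865. After flipping Y the toolpath is (318.38,37.76) → (312.52,109.92) → (63.49,42.53) → (17.88,115.80).

Shape 2 is a cubic bezier drawn with `<path>`. Its stroke #ff0000 means score at S613, F1622. After flipping Y the toolpath is (214.95,188.18) → (226.45,180.53) → (237.97,147.49) → (248.85,103.75) → (258.44,63.99) → (266.11,42.90).

Shape 3 is a rectangle drawn with `<path>`. Its stroke #008000 means engrave at S199, F2865. After flipping Y the toolpath is (76.03,179.61) → (209.37,179.61) → (209.37,159.52) → (76.03,159.52) → (76.03,179.61), returning to the start.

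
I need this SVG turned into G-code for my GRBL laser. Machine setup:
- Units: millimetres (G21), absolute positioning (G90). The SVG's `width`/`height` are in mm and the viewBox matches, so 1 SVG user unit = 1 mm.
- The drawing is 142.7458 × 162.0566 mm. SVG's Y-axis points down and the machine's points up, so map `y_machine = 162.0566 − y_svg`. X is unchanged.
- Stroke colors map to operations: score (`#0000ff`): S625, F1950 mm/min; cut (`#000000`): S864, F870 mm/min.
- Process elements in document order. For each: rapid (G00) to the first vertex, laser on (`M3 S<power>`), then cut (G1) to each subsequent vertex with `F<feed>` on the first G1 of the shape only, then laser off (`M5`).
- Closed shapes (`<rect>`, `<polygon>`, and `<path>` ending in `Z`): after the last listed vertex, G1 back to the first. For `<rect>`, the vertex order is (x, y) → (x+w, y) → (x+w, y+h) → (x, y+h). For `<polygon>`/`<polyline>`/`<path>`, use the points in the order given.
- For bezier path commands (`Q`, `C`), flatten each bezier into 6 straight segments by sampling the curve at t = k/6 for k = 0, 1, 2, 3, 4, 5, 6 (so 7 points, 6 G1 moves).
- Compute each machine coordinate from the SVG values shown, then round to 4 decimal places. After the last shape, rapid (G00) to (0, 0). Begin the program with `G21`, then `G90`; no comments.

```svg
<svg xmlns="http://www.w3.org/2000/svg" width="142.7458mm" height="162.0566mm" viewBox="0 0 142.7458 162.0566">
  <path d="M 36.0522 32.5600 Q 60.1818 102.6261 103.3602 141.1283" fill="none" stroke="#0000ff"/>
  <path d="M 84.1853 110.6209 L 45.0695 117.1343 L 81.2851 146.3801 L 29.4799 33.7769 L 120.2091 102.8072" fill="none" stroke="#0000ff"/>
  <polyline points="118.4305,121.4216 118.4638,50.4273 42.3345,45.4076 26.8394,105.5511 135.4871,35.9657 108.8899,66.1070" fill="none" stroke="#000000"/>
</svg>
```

G21
G90
G00 X36.0522 Y129.4966
M3 S625
G1 X44.6245 Y107.0180 F1950
G1 X54.2551 Y86.2930
G1 X64.9440 Y67.3215
G1 X76.6911 Y50.1035
G1 X89.4965 Y34.6391
G1 X103.3602 Y20.9283
M5
G00 X84.1853 Y51.4357
M3 S625
G1 X45.0695 Y44.9223 F1950
G1 X81.2851 Y15.6765
G1 X29.4799 Y128.2797
G1 X120.2091 Y59.2494
M5
G00 X118.4305 Y40.6350
M3 S864
G1 X118.4638 Y111.6293 F870
G1 X42.3345 Y116.6490
G1 X26.8394 Y56.5055
G1 X135.4871 Y126.0909
G1 X108.8899 Y95.9496
M5
G00 X0.0000 Y0.0000

1 u = 1 mm; y_m = 162.0566 − y.

[1] `<path>` quadratic bezier, #0000ff→score S625 F1950: (36.0522,129.4966) → (44.6245,107.0180) → (54.2551,86.2930) → (64.9440,67.3215) → (76.6911,50.1035) → (89.4965,34.6391) → (103.3602,20.9283)

[2] `<path>` open polyline, #0000ff→score S625 F1950: (84.1853,51.4357) → (45.0695,44.9223) → (81.2851,15.6765) → (29.4799,128.2797) → (120.2091,59.2494)

[3] `<polyline>` open polyline, #000000→cut S864 F870: (118.4305,40.6350) → (118.4638,111.6293) → (42.3345,116.6490) → (26.8394,56.5055) → (135.4871,126.0909) → (108.8899,95.9496)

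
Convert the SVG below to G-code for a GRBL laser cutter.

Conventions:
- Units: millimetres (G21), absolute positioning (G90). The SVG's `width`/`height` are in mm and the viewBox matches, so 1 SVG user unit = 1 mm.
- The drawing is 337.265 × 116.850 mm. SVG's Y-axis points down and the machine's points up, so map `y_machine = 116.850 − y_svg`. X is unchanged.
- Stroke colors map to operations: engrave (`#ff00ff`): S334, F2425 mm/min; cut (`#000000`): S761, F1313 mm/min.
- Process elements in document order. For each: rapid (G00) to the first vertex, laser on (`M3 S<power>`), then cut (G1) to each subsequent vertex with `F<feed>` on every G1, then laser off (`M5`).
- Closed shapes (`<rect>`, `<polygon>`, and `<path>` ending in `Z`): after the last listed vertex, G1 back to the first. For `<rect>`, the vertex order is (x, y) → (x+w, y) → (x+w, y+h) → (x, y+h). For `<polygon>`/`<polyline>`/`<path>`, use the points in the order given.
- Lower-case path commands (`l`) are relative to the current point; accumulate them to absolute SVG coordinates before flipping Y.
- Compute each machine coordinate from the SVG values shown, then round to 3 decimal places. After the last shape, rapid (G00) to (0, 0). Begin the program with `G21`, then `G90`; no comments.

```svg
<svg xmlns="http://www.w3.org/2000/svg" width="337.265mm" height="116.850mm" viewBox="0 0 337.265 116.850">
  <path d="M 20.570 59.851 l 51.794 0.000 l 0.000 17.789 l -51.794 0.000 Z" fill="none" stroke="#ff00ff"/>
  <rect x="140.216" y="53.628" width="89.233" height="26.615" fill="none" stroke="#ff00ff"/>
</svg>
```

viewBox `0 0 337.265 116.850` with mm width/height → 1 unit = 1 mm. Flip: y_m = 116.850 − y_svg.

**Shape 1** — `<path>` rectangle, stroke `#ff00ff` → engrave (S334, F2425). Machine vertices: (20.570,56.999) → (72.364,56.999) → (72.364,39.210) → (20.570,39.210) → (20.570,56.999). Closed: final G1 returns to the first vertex.

**Shape 2** — `<rect>` rectangle, stroke `#ff00ff` → engrave (S334, F2425). Machine vertices: (140.216,63.222) → (229.449,63.222) → (229.449,36.607) → (140.216,36.607) → (140.216,63.222). Closed: final G1 returns to the first vertex.

G21
G90
G00 X20.570 Y56.999
M3 S334
G1 X72.364 Y56.999 F2425
G1 X72.364 Y39.210 F2425
G1 X20.570 Y39.210 F2425
G1 X20.570 Y56.999 F2425
M5
G00 X140.216 Y63.222
M3 S334
G1 X229.449 Y63.222 F2425
G1 X229.449 Y36.607 F2425
G1 X140.216 Y36.607 F2425
G1 X140.216 Y63.222 F2425
M5
G00 X0.000 Y0.000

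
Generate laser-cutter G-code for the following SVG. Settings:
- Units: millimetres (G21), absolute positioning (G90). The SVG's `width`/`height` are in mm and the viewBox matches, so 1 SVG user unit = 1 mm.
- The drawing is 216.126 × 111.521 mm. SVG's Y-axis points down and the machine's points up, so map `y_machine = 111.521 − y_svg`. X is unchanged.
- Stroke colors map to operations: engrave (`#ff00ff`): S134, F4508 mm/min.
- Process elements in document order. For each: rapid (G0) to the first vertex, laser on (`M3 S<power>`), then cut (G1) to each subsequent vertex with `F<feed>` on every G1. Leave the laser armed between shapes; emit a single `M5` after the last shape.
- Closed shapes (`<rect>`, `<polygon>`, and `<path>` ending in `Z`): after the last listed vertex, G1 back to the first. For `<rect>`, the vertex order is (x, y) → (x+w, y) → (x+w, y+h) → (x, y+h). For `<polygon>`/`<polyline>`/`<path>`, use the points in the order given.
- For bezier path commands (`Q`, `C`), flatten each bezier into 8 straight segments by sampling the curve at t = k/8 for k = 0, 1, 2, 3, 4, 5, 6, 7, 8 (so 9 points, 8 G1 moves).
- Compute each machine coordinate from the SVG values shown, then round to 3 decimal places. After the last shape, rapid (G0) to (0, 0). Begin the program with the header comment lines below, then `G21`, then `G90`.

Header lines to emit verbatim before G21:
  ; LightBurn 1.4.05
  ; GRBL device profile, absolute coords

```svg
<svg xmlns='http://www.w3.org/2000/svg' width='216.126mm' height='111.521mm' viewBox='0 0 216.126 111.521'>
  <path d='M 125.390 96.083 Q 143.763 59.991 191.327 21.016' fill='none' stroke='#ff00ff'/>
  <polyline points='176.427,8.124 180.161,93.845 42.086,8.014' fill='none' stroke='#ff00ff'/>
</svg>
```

viewBox `0 0 216.126 111.521` with mm width/height → 1 unit = 1 mm. Flip: y_m = 111.521 − y_svg.

**Shape 1** — `<path>` quadratic bezier, stroke `#ff00ff` → engrave (S134, F4508). Control points (SVG): P0=(125.390,96.083), P1=(143.763,59.991), P2=(191.327,21.016); sampled at t=k/8. Machine vertices: (125.390,15.438) → (130.439,24.506) → (136.401,33.664) → (143.275,42.912) → (151.061,52.251) → (159.759,61.679) → (169.369,71.198) → (179.892,80.806) → (191.327,90.505). Open path.

**Shape 2** — `<polyline>` open polyline, stroke `#ff00ff` → engrave (S134, F4508). Machine vertices: (176.427,103.397) → (180.161,17.676) → (42.086,103.507). Open path.

; LightBurn 1.4.05
; GRBL device profile, absolute coords
G21
G90
G0 X125.390 Y15.438
M3 S134
G1 X130.439 Y24.506 F4508
G1 X136.401 Y33.664 F4508
G1 X143.275 Y42.912 F4508
G1 X151.061 Y52.251 F4508
G1 X159.759 Y61.679 F4508
G1 X169.369 Y71.198 F4508
G1 X179.892 Y80.806 F4508
G1 X191.327 Y90.505 F4508
G0 X176.427 Y103.397
M3 S134
G1 X180.161 Y17.676 F4508
G1 X42.086 Y103.507 F4508
M5
G0 X0.000 Y0.000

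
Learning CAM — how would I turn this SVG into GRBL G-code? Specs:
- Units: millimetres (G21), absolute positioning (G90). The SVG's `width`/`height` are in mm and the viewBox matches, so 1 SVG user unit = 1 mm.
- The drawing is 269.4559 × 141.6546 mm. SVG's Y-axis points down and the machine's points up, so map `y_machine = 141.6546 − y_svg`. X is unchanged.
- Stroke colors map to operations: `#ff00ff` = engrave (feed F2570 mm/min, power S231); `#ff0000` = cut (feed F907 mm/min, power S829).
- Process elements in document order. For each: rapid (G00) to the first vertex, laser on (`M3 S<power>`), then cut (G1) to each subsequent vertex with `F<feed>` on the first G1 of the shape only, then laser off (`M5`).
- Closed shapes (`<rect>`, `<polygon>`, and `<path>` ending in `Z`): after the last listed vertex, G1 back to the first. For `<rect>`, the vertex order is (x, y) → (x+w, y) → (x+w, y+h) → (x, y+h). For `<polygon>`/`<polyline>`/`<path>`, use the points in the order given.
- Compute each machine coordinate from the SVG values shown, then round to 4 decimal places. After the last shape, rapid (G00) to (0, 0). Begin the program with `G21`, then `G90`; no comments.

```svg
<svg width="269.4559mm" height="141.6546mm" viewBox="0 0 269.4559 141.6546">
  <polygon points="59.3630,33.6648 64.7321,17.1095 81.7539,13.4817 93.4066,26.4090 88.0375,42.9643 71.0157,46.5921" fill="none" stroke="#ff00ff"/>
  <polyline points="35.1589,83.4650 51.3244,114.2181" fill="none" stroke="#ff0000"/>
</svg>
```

Since the viewBox matches the mm dimensions, user units are millimetres directly. The only transform is the Y-flip y_m = 141.6546 − y_svg.

Shape 1 is a regular polygon drawn with `<polygon>`. Its stroke #ff00ff means engrave at S231, F2570. After flipping Y the toolpath is (59.3630,107.9898) → (64.7321,124.5451) → (81.7539,128.1729) → (93.4066,115.2456) → (88.0375,98.6903) → (71.0157,95.0625) → (59.3630,107.9898), returning to the start.

Shape 2 is a line segment drawn with `<polyline>`. Its stroke #ff0000 means cut at S829, F907. After flipping Y the toolpath is (35.1589,58.1896) → (51.3244,27.4365).

G21
G90
G00 X59.3630 Y107.9898
M3 S231
G1 X64.7321 Y124.5451 F2570
G1 X81.7539 Y128.1729
G1 X93.4066 Y115.2456
G1 X88.0375 Y98.6903
G1 X71.0157 Y95.0625
G1 X59.3630 Y107.9898
M5
G00 X35.1589 Y58.1896
M3 S829
G1 X51.3244 Y27.4365 F907
M5
G00 X0.0000 Y0.0000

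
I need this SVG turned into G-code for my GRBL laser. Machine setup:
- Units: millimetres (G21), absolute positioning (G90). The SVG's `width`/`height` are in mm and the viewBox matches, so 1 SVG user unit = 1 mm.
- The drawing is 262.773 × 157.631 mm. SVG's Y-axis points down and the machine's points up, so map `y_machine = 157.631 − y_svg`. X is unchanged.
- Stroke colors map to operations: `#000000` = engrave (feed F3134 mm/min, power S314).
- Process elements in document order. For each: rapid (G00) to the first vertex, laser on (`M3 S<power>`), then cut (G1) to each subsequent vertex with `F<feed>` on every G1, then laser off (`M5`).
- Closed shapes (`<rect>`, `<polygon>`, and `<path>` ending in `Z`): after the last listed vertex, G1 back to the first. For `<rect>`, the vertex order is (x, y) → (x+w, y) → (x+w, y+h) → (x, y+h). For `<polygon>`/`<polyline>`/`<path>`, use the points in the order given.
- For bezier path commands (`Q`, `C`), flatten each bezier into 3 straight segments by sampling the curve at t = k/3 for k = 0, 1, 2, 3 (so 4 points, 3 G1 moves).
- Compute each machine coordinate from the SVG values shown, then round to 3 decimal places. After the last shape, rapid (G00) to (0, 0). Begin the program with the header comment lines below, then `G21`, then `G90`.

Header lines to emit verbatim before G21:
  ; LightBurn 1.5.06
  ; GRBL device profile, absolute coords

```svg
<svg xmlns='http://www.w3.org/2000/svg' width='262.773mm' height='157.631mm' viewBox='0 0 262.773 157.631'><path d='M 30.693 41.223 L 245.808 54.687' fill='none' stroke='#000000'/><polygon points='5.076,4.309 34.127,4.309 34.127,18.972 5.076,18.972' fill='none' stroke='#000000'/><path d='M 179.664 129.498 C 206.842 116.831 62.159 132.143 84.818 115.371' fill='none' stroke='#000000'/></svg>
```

; LightBurn 1.5.06
; GRBL device profile, absolute coords
G21
G90
G00 X30.693 Y116.408
M3 S314
G1 X245.808 Y102.944 F3134
M5
G00 X5.076 Y153.322
M3 S314
G1 X34.127 Y153.322 F3134
G1 X34.127 Y138.659 F3134
G1 X5.076 Y138.659 F3134
G1 X5.076 Y153.322 F3134
M5
G00 X179.664 Y28.133
M3 S314
G1 X162.118 Y33.698 F3134
G1 X105.377 Y33.958 F3134
G1 X84.818 Y42.260 F3134
M5
G00 X0.000 Y0.000

1 u = 1 mm; y_m = 157.631 − y.

[1] `<path>` line segment, #000000→engrave S314 F3134: (30.693,116.408) → (245.808,102.944)

[2] `<polygon>` rectangle, #000000→engrave S314 F3134: (5.076,153.322) → (34.127,153.322) → (34.127,138.659) → (5.076,138.659) → (5.076,153.322) (closed)

[3] `<path>` cubic bezier, #000000→engrave S314 F3134: (179.664,28.133) → (162.118,33.698) → (105.377,33.958) → (84.818,42.260)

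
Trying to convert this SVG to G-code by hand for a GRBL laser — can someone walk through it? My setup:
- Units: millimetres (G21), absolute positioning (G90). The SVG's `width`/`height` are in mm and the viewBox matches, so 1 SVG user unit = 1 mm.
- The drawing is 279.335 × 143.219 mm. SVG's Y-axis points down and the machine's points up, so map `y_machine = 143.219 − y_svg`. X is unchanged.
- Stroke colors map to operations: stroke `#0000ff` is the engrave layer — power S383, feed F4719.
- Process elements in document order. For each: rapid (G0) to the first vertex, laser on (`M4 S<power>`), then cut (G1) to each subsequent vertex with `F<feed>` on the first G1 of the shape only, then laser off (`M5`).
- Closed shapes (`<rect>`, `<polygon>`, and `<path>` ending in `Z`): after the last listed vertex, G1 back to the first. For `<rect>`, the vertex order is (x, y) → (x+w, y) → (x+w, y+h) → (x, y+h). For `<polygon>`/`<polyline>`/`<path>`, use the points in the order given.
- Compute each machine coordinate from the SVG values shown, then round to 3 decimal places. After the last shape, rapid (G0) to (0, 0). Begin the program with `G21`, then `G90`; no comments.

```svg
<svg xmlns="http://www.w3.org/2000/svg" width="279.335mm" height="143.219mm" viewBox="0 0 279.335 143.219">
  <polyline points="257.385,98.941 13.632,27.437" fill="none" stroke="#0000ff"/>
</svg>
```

G21
G90
G0 X257.385 Y44.278
M4 S383
G1 X13.632 Y115.782 F4719
M5
G0 X0.000 Y0.000

1 u = 1 mm; y_m = 143.219 − y.

[1] `<polyline>` line segment, #0000ff→engrave S383 F4719: (257.385,44.278) → (13.632,115.782)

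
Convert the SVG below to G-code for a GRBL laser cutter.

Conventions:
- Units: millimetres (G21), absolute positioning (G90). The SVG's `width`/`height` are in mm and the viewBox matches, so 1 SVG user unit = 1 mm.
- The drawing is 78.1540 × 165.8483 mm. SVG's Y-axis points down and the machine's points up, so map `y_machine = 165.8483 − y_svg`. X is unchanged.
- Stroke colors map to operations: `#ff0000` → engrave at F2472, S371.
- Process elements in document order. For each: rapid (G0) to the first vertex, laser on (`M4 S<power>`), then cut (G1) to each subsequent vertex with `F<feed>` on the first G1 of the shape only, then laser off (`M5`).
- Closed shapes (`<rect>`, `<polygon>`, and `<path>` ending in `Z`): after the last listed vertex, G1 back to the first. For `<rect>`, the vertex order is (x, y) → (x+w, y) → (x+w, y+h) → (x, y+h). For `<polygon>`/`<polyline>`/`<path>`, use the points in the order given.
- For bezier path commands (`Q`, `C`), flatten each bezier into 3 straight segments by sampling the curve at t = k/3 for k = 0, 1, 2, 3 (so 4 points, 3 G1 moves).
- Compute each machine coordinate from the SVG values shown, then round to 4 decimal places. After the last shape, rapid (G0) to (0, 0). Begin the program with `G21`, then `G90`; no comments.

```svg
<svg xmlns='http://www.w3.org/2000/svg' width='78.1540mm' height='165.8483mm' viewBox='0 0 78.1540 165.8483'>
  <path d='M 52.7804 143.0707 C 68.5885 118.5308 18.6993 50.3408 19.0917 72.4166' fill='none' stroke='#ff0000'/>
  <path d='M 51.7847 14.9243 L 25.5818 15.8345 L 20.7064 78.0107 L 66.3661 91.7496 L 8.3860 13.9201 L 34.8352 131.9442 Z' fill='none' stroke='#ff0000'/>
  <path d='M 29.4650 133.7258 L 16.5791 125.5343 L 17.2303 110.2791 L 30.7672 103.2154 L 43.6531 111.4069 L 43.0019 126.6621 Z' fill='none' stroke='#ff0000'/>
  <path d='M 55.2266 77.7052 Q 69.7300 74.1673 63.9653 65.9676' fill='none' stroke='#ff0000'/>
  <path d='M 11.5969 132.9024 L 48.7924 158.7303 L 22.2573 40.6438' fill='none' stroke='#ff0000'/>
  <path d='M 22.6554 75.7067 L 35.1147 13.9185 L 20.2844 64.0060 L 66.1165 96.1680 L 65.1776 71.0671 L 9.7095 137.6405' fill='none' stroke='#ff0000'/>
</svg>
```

G21
G90
G0 X52.7804 Y22.7776
M4 S371
G1 X50.9849 Y56.9077 F2472
G1 X31.1643 Y90.3787
G1 X19.0917 Y93.4317
M5
G0 X51.7847 Y150.9240
M4 S371
G1 X25.5818 Y150.0138 F2472
G1 X20.7064 Y87.8376
G1 X66.3661 Y74.0987
G1 X8.3860 Y151.9282
G1 X34.8352 Y33.9041
G1 X51.7847 Y150.9240
M5
G0 X29.4650 Y32.1225
M4 S371
G1 X16.5791 Y40.3140 F2472
G1 X17.2303 Y55.5692
G1 X30.7672 Y62.6329
G1 X43.6531 Y54.4414
G1 X43.0019 Y39.1862
G1 X29.4650 Y32.1225
M5
G0 X55.2266 Y88.1431
M4 S371
G1 X62.6435 Y91.0197 F2472
G1 X65.5564 Y94.9322
G1 X63.9653 Y99.8807
M5
G0 X11.5969 Y32.9459
M4 S371
G1 X48.7924 Y7.1180 F2472
G1 X22.2573 Y125.2045
M5
G0 X22.6554 Y90.1416
M4 S371
G1 X35.1147 Y151.9298 F2472
G1 X20.2844 Y101.8423
G1 X66.1165 Y69.6803
G1 X65.1776 Y94.7812
G1 X9.7095 Y28.2078
M5
G0 X0.0000 Y0.0000

1 u = 1 mm; y_m = 165.8483 − y.

[1] `<path>` cubic bezier, #ff0000→engrave S371 F2472: (52.7804,22.7776) → (50.9849,56.9077) → (31.1643,90.3787) → (19.0917,93.4317)

[2] `<path>` closed polygon, #ff0000→engrave S371 F2472: (51.7847,150.9240) → (25.5818,150.0138) → (20.7064,87.8376) → (66.3661,74.0987) → (8.3860,151.9282) → (34.8352,33.9041) → (51.7847,150.9240) (closed)

[3] `<path>` regular polygon, #ff0000→engrave S371 F2472: (29.4650,32.1225) → (16.5791,40.3140) → (17.2303,55.5692) → (30.7672,62.6329) → (43.6531,54.4414) → (43.0019,39.1862) → (29.4650,32.1225) (closed)

[4] `<path>` quadratic bezier, #ff0000→engrave S371 F2472: (55.2266,88.1431) → (62.6435,91.0197) → (65.5564,94.9322) → (63.9653,99.8807)

[5] `<path>` open polyline, #ff0000→engrave S371 F2472: (11.5969,32.9459) → (48.7924,7.1180) → (22.2573,125.2045)

[6] `<path>` open polyline, #ff0000→engrave S371 F2472: (22.6554,90.1416) → (35.1147,151.9298) → (20.2844,101.8423) → (66.1165,69.6803) → (65.1776,94.7812) → (9.7095,28.2078)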